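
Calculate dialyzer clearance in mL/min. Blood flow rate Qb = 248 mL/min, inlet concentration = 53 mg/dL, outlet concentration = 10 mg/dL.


K = Qb * (Cb_in - Cb_out) / Cb_in
K = 248 * (53 - 10) / 53
K = 201.2 mL/min


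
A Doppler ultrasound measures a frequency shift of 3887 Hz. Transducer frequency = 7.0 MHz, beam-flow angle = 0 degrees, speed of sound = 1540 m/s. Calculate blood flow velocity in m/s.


v = fd * c / (2 * f0 * cos(theta))
v = 3887 * 1540 / (2 * 7.0000e+06 * cos(0))
v = 0.4276 m/s


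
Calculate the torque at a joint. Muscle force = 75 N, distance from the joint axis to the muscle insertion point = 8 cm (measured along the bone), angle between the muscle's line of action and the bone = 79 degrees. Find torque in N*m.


Torque = F * d * sin(theta)   (moment arm = d*sin(theta))
d = 8 cm = 0.08 m
Torque = 75 * 0.08 * sin(79)
Torque = 5.89 N*m


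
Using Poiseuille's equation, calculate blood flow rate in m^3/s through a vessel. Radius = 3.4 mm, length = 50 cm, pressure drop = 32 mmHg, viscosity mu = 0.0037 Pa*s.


Q = pi*r^4*dP / (8*mu*L)
r = 0.0034 m, L = 0.5 m
dP = 32 mmHg = 4266.304 Pa
Q = 1.2102e-04 m^3/s


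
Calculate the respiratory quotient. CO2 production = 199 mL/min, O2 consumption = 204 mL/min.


RQ = VCO2 / VO2
RQ = 199 / 204
RQ = 0.9755


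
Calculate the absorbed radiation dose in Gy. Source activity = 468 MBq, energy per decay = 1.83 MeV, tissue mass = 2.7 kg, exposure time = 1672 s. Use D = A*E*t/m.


A = 468 MBq = 4.6800e+08 Bq
E = 1.83 MeV = 2.93166e-13 J
D = A*E*t/m = 4.6800e+08*2.93166e-13*1672/2.7
D = 0.08496 Gy


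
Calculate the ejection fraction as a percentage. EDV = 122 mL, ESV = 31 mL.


SV = EDV - ESV = 122 - 31 = 91 mL
EF = SV/EDV * 100 = 91/122 * 100
EF = 74.59%


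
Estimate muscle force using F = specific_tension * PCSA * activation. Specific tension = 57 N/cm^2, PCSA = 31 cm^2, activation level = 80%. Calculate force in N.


F = sigma * PCSA * activation
F = 57 * 31 * 0.8
F = 1414 N


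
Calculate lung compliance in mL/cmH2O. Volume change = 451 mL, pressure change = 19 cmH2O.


C = dV / dP
C = 451 / 19
C = 23.74 mL/cmH2O


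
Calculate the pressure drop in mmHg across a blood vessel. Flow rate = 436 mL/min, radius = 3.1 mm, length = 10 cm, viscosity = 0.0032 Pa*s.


dP = 8*mu*L*Q / (pi*r^4)
Q = 436 mL/min = 7.26667e-06 m^3/s
dP = 64.1178 Pa = 64.1178 / 133.322 mmHg = 0.4809 mmHg


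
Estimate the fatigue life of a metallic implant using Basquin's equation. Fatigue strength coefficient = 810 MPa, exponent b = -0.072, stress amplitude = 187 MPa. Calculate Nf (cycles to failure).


sigma_a = sigma_f' * (2Nf)^b
2Nf = (sigma_a/sigma_f')^(1/b)
2Nf = (187/810)^(1/-0.072)
2Nf = 6.9545593e+08
Nf = 3.4773e+08


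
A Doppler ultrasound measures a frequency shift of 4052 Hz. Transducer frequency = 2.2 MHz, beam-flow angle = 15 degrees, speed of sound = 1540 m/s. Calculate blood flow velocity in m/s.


v = fd * c / (2 * f0 * cos(theta))
v = 4052 * 1540 / (2 * 2.2000e+06 * cos(15))
v = 1.468 m/s


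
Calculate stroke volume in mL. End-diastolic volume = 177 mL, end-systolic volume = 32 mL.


SV = EDV - ESV
SV = 177 - 32
SV = 145 mL


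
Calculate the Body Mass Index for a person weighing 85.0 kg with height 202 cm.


BMI = weight / height^2
height = 202 cm = 2.02 m
BMI = 85.0 / 2.02^2
BMI = 20.83 kg/m^2


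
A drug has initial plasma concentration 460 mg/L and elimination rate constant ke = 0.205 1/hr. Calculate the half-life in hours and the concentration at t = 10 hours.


t_half = ln(2) / ke = 0.693147 / 0.205 = 3.381 hr
C(t) = C0 * exp(-ke*t) = 460 * exp(-0.205*10)
C(10) = 59.22 mg/L


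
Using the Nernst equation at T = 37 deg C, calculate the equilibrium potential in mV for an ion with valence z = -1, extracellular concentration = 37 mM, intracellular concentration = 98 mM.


E = (RT/(zF)) * ln(C_out/C_in)
T = 37 + 273.15 = 310.15 K
E = (8.314 * 310.15 / (-1 * 96485)) * ln(37/98)
E = 26.03 mV


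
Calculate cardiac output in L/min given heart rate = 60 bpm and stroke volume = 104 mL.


CO = HR * SV
CO = 60 * 104 / 1000
CO = 6.24 L/min


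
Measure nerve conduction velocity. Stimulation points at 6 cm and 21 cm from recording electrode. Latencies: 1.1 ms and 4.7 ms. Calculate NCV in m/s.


Distance = (21 - 6) / 100 = 0.15 m
dt = (4.7 - 1.1) / 1000 = 0.0036 s
NCV = dist / dt = 41.67 m/s


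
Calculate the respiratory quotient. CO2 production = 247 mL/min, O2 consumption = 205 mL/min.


RQ = VCO2 / VO2
RQ = 247 / 205
RQ = 1.205


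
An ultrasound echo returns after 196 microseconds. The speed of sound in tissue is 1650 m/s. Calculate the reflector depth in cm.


depth = c * t / 2
t = 196 us = 1.9600e-04 s
depth = 1650 * 1.9600e-04 / 2
depth = 0.1617 m = 16.17 cm


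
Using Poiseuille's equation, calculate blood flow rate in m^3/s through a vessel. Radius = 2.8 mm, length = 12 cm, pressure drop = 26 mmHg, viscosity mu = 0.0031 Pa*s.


Q = pi*r^4*dP / (8*mu*L)
r = 0.0028 m, L = 0.12 m
dP = 26 mmHg = 3466.372 Pa
Q = 2.2492e-04 m^3/s


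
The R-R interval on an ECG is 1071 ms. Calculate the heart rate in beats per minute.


HR = 60 / RR_interval(s)
RR = 1071 ms = 1.071 s
HR = 60 / 1.071 = 56.02 bpm


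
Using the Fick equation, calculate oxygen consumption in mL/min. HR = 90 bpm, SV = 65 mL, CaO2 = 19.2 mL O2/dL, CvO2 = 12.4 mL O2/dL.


CO = HR*SV = 90*65/1000 = 5.85 L/min
a-v O2 diff = 19.2 - 12.4 = 6.8 mL/dL
VO2 = CO * (CaO2-CvO2) * 10 dL/L
VO2 = 5.85 * 6.8 * 10
VO2 = 397.8 mL/min


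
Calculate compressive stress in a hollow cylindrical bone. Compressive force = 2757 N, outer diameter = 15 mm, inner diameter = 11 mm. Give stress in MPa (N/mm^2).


A = pi*(r_o^2 - r_i^2)
r_o = 7.5 mm, r_i = 5.5 mm
A = 81.6814 mm^2
sigma = F/A = 2757 / 81.6814
sigma = 33.75 MPa


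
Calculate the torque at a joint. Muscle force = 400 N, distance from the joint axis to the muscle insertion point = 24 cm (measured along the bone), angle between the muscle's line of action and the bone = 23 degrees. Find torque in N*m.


Torque = F * d * sin(theta)   (moment arm = d*sin(theta))
d = 24 cm = 0.24 m
Torque = 400 * 0.24 * sin(23)
Torque = 37.51 N*m


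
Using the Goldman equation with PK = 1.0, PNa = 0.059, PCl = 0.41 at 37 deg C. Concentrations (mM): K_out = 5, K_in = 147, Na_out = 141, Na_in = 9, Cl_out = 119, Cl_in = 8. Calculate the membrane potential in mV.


Vm = (RT/F)*ln((PK*Ko + PNa*Nao + PCl*Cli)/(PK*Ki + PNa*Nai + PCl*Clo))
Numer = 16.599, Denom = 196.321
Vm = -66.02 mV


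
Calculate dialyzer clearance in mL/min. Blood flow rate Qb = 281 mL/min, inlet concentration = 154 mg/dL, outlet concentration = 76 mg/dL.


K = Qb * (Cb_in - Cb_out) / Cb_in
K = 281 * (154 - 76) / 154
K = 142.3 mL/min


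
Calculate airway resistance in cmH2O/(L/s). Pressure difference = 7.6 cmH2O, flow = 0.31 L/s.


R = dP / flow
R = 7.6 / 0.31
R = 24.52 cmH2O/(L/s)


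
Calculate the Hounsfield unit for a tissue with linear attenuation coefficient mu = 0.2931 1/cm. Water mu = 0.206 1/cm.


HU = ((mu_tissue - mu_water) / mu_water) * 1000
HU = ((0.2931 - 0.206) / 0.206) * 1000
HU = 422.8


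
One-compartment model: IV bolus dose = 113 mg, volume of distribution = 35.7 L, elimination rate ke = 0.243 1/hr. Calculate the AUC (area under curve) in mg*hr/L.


C0 = Dose/Vd = 113/35.7 = 3.16527 mg/L
AUC = C0/ke = 3.16527/0.243
AUC = 13.03 mg*hr/L


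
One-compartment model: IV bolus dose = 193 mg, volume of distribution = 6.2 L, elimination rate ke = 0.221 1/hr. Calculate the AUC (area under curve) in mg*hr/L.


C0 = Dose/Vd = 193/6.2 = 31.129 mg/L
AUC = C0/ke = 31.129/0.221
AUC = 140.9 mg*hr/L


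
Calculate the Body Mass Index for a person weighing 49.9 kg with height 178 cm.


BMI = weight / height^2
height = 178 cm = 1.78 m
BMI = 49.9 / 1.78^2
BMI = 15.75 kg/m^2


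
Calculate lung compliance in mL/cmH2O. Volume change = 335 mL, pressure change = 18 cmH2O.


C = dV / dP
C = 335 / 18
C = 18.61 mL/cmH2O


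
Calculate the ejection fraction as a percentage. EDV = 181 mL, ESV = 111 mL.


SV = EDV - ESV = 181 - 111 = 70 mL
EF = SV/EDV * 100 = 70/181 * 100
EF = 38.67%


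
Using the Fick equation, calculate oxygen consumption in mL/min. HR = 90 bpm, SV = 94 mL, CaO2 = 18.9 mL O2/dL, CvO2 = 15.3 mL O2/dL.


CO = HR*SV = 90*94/1000 = 8.46 L/min
a-v O2 diff = 18.9 - 15.3 = 3.6 mL/dL
VO2 = CO * (CaO2-CvO2) * 10 dL/L
VO2 = 8.46 * 3.6 * 10
VO2 = 304.6 mL/min


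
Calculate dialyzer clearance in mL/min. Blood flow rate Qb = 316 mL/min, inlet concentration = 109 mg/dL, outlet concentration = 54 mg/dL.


K = Qb * (Cb_in - Cb_out) / Cb_in
K = 316 * (109 - 54) / 109
K = 159.4 mL/min


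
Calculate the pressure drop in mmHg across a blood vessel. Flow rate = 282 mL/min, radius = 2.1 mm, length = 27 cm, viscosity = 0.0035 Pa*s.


dP = 8*mu*L*Q / (pi*r^4)
Q = 282 mL/min = 4.7e-06 m^3/s
dP = 581.557 Pa = 581.557 / 133.322 mmHg = 4.362 mmHg


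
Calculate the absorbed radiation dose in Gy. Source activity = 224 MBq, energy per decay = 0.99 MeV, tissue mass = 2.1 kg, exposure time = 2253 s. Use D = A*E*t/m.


A = 224 MBq = 2.2400e+08 Bq
E = 0.99 MeV = 1.58598e-13 J
D = A*E*t/m = 2.2400e+08*1.58598e-13*2253/2.1
D = 0.03811 Gy


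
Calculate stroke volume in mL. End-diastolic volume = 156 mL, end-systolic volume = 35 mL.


SV = EDV - ESV
SV = 156 - 35
SV = 121 mL


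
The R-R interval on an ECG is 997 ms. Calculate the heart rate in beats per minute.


HR = 60 / RR_interval(s)
RR = 997 ms = 0.997 s
HR = 60 / 0.997 = 60.18 bpm


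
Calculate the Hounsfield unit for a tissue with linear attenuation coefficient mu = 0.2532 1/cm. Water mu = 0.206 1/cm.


HU = ((mu_tissue - mu_water) / mu_water) * 1000
HU = ((0.2532 - 0.206) / 0.206) * 1000
HU = 229.1


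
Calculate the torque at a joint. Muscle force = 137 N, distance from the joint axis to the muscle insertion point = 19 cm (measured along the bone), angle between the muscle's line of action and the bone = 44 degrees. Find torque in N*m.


Torque = F * d * sin(theta)   (moment arm = d*sin(theta))
d = 19 cm = 0.19 m
Torque = 137 * 0.19 * sin(44)
Torque = 18.08 N*m


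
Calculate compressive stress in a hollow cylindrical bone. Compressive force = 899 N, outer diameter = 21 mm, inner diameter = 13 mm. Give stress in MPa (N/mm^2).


A = pi*(r_o^2 - r_i^2)
r_o = 10.5 mm, r_i = 6.5 mm
A = 213.628 mm^2
sigma = F/A = 899 / 213.628
sigma = 4.208 MPa


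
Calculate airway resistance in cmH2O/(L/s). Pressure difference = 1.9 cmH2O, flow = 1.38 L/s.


R = dP / flow
R = 1.9 / 1.38
R = 1.377 cmH2O/(L/s)


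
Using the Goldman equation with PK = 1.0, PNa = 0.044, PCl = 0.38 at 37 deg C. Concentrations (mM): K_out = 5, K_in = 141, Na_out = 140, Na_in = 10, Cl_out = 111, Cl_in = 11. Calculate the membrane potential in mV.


Vm = (RT/F)*ln((PK*Ko + PNa*Nao + PCl*Cli)/(PK*Ki + PNa*Nai + PCl*Clo))
Numer = 15.34, Denom = 183.62
Vm = -66.34 mV


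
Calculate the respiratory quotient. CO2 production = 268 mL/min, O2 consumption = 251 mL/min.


RQ = VCO2 / VO2
RQ = 268 / 251
RQ = 1.068


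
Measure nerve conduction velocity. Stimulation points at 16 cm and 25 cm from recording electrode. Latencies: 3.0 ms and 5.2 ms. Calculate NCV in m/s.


Distance = (25 - 16) / 100 = 0.09 m
dt = (5.2 - 3.0) / 1000 = 0.0022 s
NCV = dist / dt = 40.91 m/s


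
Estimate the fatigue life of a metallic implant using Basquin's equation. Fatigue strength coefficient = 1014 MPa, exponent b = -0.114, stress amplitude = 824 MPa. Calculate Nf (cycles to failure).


sigma_a = sigma_f' * (2Nf)^b
2Nf = (sigma_a/sigma_f')^(1/b)
2Nf = (824/1014)^(1/-0.114)
2Nf = 6.1722729
Nf = 3.086


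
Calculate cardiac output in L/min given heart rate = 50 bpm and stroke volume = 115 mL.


CO = HR * SV
CO = 50 * 115 / 1000
CO = 5.75 L/min


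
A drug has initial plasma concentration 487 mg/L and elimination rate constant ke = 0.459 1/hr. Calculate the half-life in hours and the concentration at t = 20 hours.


t_half = ln(2) / ke = 0.693147 / 0.459 = 1.51 hr
C(t) = C0 * exp(-ke*t) = 487 * exp(-0.459*20)
C(20) = 0.0502 mg/L


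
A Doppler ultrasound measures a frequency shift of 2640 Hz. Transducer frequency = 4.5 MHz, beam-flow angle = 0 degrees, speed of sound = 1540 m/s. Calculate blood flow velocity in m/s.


v = fd * c / (2 * f0 * cos(theta))
v = 2640 * 1540 / (2 * 4.5000e+06 * cos(0))
v = 0.4517 m/s


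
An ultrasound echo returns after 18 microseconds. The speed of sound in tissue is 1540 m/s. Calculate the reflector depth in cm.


depth = c * t / 2
t = 18 us = 1.8000e-05 s
depth = 1540 * 1.8000e-05 / 2
depth = 0.01386 m = 1.386 cm


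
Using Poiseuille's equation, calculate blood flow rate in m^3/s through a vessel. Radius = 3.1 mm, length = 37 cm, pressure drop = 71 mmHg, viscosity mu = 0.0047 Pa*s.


Q = pi*r^4*dP / (8*mu*L)
r = 0.0031 m, L = 0.37 m
dP = 71 mmHg = 9465.862 Pa
Q = 1.9741e-04 m^3/s


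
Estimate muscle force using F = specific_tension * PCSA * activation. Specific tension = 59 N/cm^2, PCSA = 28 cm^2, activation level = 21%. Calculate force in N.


F = sigma * PCSA * activation
F = 59 * 28 * 0.21
F = 346.9 N


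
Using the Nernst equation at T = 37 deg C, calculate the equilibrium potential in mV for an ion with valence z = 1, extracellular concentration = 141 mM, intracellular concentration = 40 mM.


E = (RT/(zF)) * ln(C_out/C_in)
T = 37 + 273.15 = 310.15 K
E = (8.314 * 310.15 / (1 * 96485)) * ln(141/40)
E = 33.67 mV


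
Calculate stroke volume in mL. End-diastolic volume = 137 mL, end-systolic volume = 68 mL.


SV = EDV - ESV
SV = 137 - 68
SV = 69 mL


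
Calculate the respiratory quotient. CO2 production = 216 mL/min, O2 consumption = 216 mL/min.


RQ = VCO2 / VO2
RQ = 216 / 216
RQ = 1


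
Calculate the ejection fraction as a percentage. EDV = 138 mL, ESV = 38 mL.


SV = EDV - ESV = 138 - 38 = 100 mL
EF = SV/EDV * 100 = 100/138 * 100
EF = 72.46%


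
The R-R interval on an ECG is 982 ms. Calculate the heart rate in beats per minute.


HR = 60 / RR_interval(s)
RR = 982 ms = 0.982 s
HR = 60 / 0.982 = 61.1 bpm


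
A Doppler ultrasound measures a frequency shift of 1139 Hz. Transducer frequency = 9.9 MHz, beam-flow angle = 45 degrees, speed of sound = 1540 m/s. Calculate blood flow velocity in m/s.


v = fd * c / (2 * f0 * cos(theta))
v = 1139 * 1540 / (2 * 9.9000e+06 * cos(45))
v = 0.1253 m/s


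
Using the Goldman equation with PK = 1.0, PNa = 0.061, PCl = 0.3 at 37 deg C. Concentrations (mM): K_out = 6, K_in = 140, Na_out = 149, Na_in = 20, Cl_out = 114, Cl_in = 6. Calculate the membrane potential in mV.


Vm = (RT/F)*ln((PK*Ko + PNa*Nao + PCl*Cli)/(PK*Ki + PNa*Nai + PCl*Clo))
Numer = 16.889, Denom = 175.42
Vm = -62.55 mV


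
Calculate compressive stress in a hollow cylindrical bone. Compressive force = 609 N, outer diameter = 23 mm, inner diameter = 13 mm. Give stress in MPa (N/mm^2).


A = pi*(r_o^2 - r_i^2)
r_o = 11.5 mm, r_i = 6.5 mm
A = 282.743 mm^2
sigma = F/A = 609 / 282.743
sigma = 2.154 MPa


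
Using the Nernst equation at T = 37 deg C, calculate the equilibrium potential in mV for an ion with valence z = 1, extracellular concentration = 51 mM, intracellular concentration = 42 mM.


E = (RT/(zF)) * ln(C_out/C_in)
T = 37 + 273.15 = 310.15 K
E = (8.314 * 310.15 / (1 * 96485)) * ln(51/42)
E = 5.189 mV


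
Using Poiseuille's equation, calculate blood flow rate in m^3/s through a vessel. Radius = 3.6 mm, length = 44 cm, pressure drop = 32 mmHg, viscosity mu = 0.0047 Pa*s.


Q = pi*r^4*dP / (8*mu*L)
r = 0.0036 m, L = 0.44 m
dP = 32 mmHg = 4266.304 Pa
Q = 1.3607e-04 m^3/s


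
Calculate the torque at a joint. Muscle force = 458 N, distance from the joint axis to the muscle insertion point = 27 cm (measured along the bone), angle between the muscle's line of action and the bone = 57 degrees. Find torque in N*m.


Torque = F * d * sin(theta)   (moment arm = d*sin(theta))
d = 27 cm = 0.27 m
Torque = 458 * 0.27 * sin(57)
Torque = 103.7 N*m


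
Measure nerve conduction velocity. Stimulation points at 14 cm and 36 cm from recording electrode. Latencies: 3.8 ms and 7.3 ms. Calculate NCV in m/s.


Distance = (36 - 14) / 100 = 0.22 m
dt = (7.3 - 3.8) / 1000 = 0.0035 s
NCV = dist / dt = 62.86 m/s


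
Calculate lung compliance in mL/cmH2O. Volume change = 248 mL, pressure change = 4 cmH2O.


C = dV / dP
C = 248 / 4
C = 62 mL/cmH2O


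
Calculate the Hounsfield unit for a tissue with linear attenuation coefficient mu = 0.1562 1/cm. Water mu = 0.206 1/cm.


HU = ((mu_tissue - mu_water) / mu_water) * 1000
HU = ((0.1562 - 0.206) / 0.206) * 1000
HU = -241.7


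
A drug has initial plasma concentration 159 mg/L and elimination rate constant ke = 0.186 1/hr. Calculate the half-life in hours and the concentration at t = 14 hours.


t_half = ln(2) / ke = 0.693147 / 0.186 = 3.727 hr
C(t) = C0 * exp(-ke*t) = 159 * exp(-0.186*14)
C(14) = 11.76 mg/L


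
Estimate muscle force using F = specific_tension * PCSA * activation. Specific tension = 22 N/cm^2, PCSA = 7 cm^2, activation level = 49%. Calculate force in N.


F = sigma * PCSA * activation
F = 22 * 7 * 0.49
F = 75.46 N


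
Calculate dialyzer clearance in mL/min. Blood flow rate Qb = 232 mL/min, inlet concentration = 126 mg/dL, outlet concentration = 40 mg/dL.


K = Qb * (Cb_in - Cb_out) / Cb_in
K = 232 * (126 - 40) / 126
K = 158.3 mL/min


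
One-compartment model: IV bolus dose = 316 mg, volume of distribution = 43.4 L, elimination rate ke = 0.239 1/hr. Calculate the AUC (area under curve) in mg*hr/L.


C0 = Dose/Vd = 316/43.4 = 7.28111 mg/L
AUC = C0/ke = 7.28111/0.239
AUC = 30.46 mg*hr/L


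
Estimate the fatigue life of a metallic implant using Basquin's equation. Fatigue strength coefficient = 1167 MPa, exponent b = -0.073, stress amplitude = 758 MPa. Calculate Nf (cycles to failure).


sigma_a = sigma_f' * (2Nf)^b
2Nf = (sigma_a/sigma_f')^(1/b)
2Nf = (758/1167)^(1/-0.073)
2Nf = 369.10157
Nf = 184.6


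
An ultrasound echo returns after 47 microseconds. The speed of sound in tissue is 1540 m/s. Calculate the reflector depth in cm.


depth = c * t / 2
t = 47 us = 4.7000e-05 s
depth = 1540 * 4.7000e-05 / 2
depth = 0.03619 m = 3.619 cm


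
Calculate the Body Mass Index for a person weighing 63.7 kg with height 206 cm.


BMI = weight / height^2
height = 206 cm = 2.06 m
BMI = 63.7 / 2.06^2
BMI = 15.01 kg/m^2


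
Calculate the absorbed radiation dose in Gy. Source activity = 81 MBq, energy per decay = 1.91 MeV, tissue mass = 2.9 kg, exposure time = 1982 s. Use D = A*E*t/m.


A = 81 MBq = 8.1000e+07 Bq
E = 1.91 MeV = 3.05982e-13 J
D = A*E*t/m = 8.1000e+07*3.05982e-13*1982/2.9
D = 0.01694 Gy


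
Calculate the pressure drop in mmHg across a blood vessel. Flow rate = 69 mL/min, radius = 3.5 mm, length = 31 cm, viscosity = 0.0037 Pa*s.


dP = 8*mu*L*Q / (pi*r^4)
Q = 69 mL/min = 1.15e-06 m^3/s
dP = 22.3836 Pa = 22.3836 / 133.322 mmHg = 0.1679 mmHg


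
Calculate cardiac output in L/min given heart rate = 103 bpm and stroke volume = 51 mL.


CO = HR * SV
CO = 103 * 51 / 1000
CO = 5.253 L/min


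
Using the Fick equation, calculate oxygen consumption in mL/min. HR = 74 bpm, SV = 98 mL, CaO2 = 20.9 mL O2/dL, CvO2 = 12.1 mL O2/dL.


CO = HR*SV = 74*98/1000 = 7.252 L/min
a-v O2 diff = 20.9 - 12.1 = 8.8 mL/dL
VO2 = CO * (CaO2-CvO2) * 10 dL/L
VO2 = 7.252 * 8.8 * 10
VO2 = 638.2 mL/min


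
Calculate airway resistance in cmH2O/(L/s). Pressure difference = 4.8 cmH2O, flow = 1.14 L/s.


R = dP / flow
R = 4.8 / 1.14
R = 4.211 cmH2O/(L/s)


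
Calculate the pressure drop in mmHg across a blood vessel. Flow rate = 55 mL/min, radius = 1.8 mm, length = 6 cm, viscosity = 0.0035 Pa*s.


dP = 8*mu*L*Q / (pi*r^4)
Q = 55 mL/min = 9.16667e-07 m^3/s
dP = 46.6961 Pa = 46.6961 / 133.322 mmHg = 0.3503 mmHg


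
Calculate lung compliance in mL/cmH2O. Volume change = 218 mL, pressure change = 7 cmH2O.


C = dV / dP
C = 218 / 7
C = 31.14 mL/cmH2O


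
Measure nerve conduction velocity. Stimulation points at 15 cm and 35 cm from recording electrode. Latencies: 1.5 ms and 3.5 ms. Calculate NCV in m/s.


Distance = (35 - 15) / 100 = 0.2 m
dt = (3.5 - 1.5) / 1000 = 0.002 s
NCV = dist / dt = 100 m/s


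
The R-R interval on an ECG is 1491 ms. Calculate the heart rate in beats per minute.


HR = 60 / RR_interval(s)
RR = 1491 ms = 1.491 s
HR = 60 / 1.491 = 40.24 bpm


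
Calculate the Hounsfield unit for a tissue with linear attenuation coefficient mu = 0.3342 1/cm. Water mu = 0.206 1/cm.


HU = ((mu_tissue - mu_water) / mu_water) * 1000
HU = ((0.3342 - 0.206) / 0.206) * 1000
HU = 622.3


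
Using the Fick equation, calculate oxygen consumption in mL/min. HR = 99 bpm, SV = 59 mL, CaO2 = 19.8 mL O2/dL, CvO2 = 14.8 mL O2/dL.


CO = HR*SV = 99*59/1000 = 5.841 L/min
a-v O2 diff = 19.8 - 14.8 = 5 mL/dL
VO2 = CO * (CaO2-CvO2) * 10 dL/L
VO2 = 5.841 * 5 * 10
VO2 = 292.1 mL/min


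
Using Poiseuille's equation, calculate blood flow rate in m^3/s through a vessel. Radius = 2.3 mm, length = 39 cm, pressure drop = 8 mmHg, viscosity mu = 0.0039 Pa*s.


Q = pi*r^4*dP / (8*mu*L)
r = 0.0023 m, L = 0.39 m
dP = 8 mmHg = 1066.576 Pa
Q = 7.7061e-06 m^3/s


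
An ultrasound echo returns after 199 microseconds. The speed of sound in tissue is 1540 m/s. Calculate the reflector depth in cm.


depth = c * t / 2
t = 199 us = 1.9900e-04 s
depth = 1540 * 1.9900e-04 / 2
depth = 0.15323 m = 15.323 cm


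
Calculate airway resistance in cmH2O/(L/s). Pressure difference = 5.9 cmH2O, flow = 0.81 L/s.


R = dP / flow
R = 5.9 / 0.81
R = 7.284 cmH2O/(L/s)


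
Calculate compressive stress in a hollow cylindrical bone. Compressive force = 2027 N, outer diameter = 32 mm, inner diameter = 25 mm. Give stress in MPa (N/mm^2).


A = pi*(r_o^2 - r_i^2)
r_o = 16 mm, r_i = 12.5 mm
A = 313.374 mm^2
sigma = F/A = 2027 / 313.374
sigma = 6.468 MPa


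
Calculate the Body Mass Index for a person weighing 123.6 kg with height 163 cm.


BMI = weight / height^2
height = 163 cm = 1.63 m
BMI = 123.6 / 1.63^2
BMI = 46.52 kg/m^2


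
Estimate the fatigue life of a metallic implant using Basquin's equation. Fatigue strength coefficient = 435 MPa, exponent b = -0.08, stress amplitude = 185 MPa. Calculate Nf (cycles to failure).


sigma_a = sigma_f' * (2Nf)^b
2Nf = (sigma_a/sigma_f')^(1/b)
2Nf = (185/435)^(1/-0.08)
2Nf = 43799.495
Nf = 2.19e+04


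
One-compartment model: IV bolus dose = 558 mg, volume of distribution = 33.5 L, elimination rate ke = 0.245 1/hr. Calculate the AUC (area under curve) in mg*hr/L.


C0 = Dose/Vd = 558/33.5 = 16.6567 mg/L
AUC = C0/ke = 16.6567/0.245
AUC = 67.99 mg*hr/L


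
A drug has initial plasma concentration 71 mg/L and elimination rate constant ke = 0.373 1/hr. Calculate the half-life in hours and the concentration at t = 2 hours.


t_half = ln(2) / ke = 0.693147 / 0.373 = 1.858 hr
C(t) = C0 * exp(-ke*t) = 71 * exp(-0.373*2)
C(2) = 33.67 mg/L


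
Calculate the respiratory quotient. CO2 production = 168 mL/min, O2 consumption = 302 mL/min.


RQ = VCO2 / VO2
RQ = 168 / 302
RQ = 0.5563


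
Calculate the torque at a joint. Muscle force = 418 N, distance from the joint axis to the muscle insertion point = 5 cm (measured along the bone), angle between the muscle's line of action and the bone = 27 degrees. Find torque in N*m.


Torque = F * d * sin(theta)   (moment arm = d*sin(theta))
d = 5 cm = 0.05 m
Torque = 418 * 0.05 * sin(27)
Torque = 9.488 N*m


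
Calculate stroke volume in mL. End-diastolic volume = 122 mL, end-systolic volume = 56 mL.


SV = EDV - ESV
SV = 122 - 56
SV = 66 mL


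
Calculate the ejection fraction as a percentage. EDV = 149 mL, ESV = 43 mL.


SV = EDV - ESV = 149 - 43 = 106 mL
EF = SV/EDV * 100 = 106/149 * 100
EF = 71.14%


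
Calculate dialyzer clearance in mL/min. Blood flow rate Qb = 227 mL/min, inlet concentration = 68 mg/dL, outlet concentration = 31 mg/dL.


K = Qb * (Cb_in - Cb_out) / Cb_in
K = 227 * (68 - 31) / 68
K = 123.5 mL/min


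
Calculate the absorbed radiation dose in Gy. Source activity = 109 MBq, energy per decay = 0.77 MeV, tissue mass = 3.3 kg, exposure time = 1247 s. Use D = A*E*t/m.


A = 109 MBq = 1.0900e+08 Bq
E = 0.77 MeV = 1.23354e-13 J
D = A*E*t/m = 1.0900e+08*1.23354e-13*1247/3.3
D = 0.005081 Gy


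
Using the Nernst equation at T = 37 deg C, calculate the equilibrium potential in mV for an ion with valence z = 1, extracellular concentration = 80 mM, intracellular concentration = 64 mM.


E = (RT/(zF)) * ln(C_out/C_in)
T = 37 + 273.15 = 310.15 K
E = (8.314 * 310.15 / (1 * 96485)) * ln(80/64)
E = 5.964 mV


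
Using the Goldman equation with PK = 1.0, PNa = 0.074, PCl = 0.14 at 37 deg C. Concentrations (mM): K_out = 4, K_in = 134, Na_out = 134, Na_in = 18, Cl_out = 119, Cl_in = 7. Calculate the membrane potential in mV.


Vm = (RT/F)*ln((PK*Ko + PNa*Nao + PCl*Cli)/(PK*Ki + PNa*Nai + PCl*Clo))
Numer = 14.896, Denom = 151.992
Vm = -62.08 mV


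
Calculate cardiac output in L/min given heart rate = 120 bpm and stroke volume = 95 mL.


CO = HR * SV
CO = 120 * 95 / 1000
CO = 11.4 L/min


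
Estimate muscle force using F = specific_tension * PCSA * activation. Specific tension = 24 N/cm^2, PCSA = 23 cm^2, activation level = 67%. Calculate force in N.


F = sigma * PCSA * activation
F = 24 * 23 * 0.67
F = 369.8 N


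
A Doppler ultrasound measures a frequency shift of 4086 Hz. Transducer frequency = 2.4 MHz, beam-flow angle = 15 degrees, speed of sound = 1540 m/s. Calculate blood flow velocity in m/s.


v = fd * c / (2 * f0 * cos(theta))
v = 4086 * 1540 / (2 * 2.4000e+06 * cos(15))
v = 1.357 m/s


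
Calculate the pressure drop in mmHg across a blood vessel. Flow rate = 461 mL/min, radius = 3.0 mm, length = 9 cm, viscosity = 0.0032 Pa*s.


dP = 8*mu*L*Q / (pi*r^4)
Q = 461 mL/min = 7.68333e-06 m^3/s
dP = 69.566 Pa = 69.566 / 133.322 mmHg = 0.5218 mmHg


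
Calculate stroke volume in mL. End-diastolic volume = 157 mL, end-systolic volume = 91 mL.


SV = EDV - ESV
SV = 157 - 91
SV = 66 mL


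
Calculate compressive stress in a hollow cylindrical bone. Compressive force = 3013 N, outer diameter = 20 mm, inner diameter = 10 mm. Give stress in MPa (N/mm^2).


A = pi*(r_o^2 - r_i^2)
r_o = 10 mm, r_i = 5 mm
A = 235.619 mm^2
sigma = F/A = 3013 / 235.619
sigma = 12.79 MPa


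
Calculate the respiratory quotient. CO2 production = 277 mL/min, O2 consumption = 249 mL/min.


RQ = VCO2 / VO2
RQ = 277 / 249
RQ = 1.112


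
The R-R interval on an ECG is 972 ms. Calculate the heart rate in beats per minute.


HR = 60 / RR_interval(s)
RR = 972 ms = 0.972 s
HR = 60 / 0.972 = 61.73 bpm


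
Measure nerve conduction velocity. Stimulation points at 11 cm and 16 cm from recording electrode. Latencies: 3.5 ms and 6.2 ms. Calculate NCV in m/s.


Distance = (16 - 11) / 100 = 0.05 m
dt = (6.2 - 3.5) / 1000 = 0.0027 s
NCV = dist / dt = 18.52 m/s


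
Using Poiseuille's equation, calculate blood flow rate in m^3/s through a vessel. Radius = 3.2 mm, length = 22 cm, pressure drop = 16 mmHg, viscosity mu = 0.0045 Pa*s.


Q = pi*r^4*dP / (8*mu*L)
r = 0.0032 m, L = 0.22 m
dP = 16 mmHg = 2133.152 Pa
Q = 8.8725e-05 m^3/s


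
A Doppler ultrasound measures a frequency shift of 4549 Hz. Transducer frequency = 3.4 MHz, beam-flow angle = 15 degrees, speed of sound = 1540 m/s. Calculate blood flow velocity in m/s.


v = fd * c / (2 * f0 * cos(theta))
v = 4549 * 1540 / (2 * 3.4000e+06 * cos(15))
v = 1.067 m/s


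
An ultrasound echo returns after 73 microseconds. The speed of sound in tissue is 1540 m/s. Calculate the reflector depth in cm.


depth = c * t / 2
t = 73 us = 7.3000e-05 s
depth = 1540 * 7.3000e-05 / 2
depth = 0.05621 m = 5.621 cm


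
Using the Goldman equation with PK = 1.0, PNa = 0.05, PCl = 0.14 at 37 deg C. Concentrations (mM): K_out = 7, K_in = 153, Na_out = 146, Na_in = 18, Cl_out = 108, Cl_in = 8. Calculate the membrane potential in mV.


Vm = (RT/F)*ln((PK*Ko + PNa*Nao + PCl*Cli)/(PK*Ki + PNa*Nai + PCl*Clo))
Numer = 15.42, Denom = 169.02
Vm = -63.99 mV


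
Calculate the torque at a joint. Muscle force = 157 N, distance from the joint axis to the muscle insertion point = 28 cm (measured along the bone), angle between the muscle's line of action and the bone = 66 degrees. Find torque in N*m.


Torque = F * d * sin(theta)   (moment arm = d*sin(theta))
d = 28 cm = 0.28 m
Torque = 157 * 0.28 * sin(66)
Torque = 40.16 N*m


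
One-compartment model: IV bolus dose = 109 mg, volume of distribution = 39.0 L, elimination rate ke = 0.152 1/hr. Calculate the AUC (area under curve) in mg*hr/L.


C0 = Dose/Vd = 109/39.0 = 2.79487 mg/L
AUC = C0/ke = 2.79487/0.152
AUC = 18.39 mg*hr/L


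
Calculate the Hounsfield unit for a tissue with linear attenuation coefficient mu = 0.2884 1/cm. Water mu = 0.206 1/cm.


HU = ((mu_tissue - mu_water) / mu_water) * 1000
HU = ((0.2884 - 0.206) / 0.206) * 1000
HU = 400


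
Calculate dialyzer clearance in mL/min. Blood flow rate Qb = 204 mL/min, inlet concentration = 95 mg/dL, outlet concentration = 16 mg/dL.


K = Qb * (Cb_in - Cb_out) / Cb_in
K = 204 * (95 - 16) / 95
K = 169.6 mL/min


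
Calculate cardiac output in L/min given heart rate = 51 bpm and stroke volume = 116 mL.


CO = HR * SV
CO = 51 * 116 / 1000
CO = 5.916 L/min


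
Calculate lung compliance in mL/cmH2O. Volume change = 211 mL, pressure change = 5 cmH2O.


C = dV / dP
C = 211 / 5
C = 42.2 mL/cmH2O


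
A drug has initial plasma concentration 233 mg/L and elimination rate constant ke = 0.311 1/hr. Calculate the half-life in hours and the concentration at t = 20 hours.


t_half = ln(2) / ke = 0.693147 / 0.311 = 2.229 hr
C(t) = C0 * exp(-ke*t) = 233 * exp(-0.311*20)
C(20) = 0.4635 mg/L


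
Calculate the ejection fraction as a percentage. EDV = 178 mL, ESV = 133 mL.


SV = EDV - ESV = 178 - 133 = 45 mL
EF = SV/EDV * 100 = 45/178 * 100
EF = 25.28%


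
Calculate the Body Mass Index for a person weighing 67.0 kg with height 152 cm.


BMI = weight / height^2
height = 152 cm = 1.52 m
BMI = 67.0 / 1.52^2
BMI = 29 kg/m^2


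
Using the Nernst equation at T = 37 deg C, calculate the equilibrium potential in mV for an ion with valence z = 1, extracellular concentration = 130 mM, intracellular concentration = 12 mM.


E = (RT/(zF)) * ln(C_out/C_in)
T = 37 + 273.15 = 310.15 K
E = (8.314 * 310.15 / (1 * 96485)) * ln(130/12)
E = 63.68 mV


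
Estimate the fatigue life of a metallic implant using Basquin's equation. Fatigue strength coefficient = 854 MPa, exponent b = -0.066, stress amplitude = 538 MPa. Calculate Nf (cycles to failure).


sigma_a = sigma_f' * (2Nf)^b
2Nf = (sigma_a/sigma_f')^(1/b)
2Nf = (538/854)^(1/-0.066)
2Nf = 1097.8407
Nf = 548.9


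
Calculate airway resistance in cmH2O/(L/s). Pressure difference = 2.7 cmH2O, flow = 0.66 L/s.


R = dP / flow
R = 2.7 / 0.66
R = 4.091 cmH2O/(L/s)


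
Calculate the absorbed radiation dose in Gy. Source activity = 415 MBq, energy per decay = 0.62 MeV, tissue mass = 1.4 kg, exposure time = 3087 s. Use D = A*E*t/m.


A = 415 MBq = 4.1500e+08 Bq
E = 0.62 MeV = 9.9324e-14 J
D = A*E*t/m = 4.1500e+08*9.9324e-14*3087/1.4
D = 0.09089 Gy


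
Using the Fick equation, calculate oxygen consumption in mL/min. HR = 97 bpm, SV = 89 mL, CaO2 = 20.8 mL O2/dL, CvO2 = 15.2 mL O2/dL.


CO = HR*SV = 97*89/1000 = 8.633 L/min
a-v O2 diff = 20.8 - 15.2 = 5.6 mL/dL
VO2 = CO * (CaO2-CvO2) * 10 dL/L
VO2 = 8.633 * 5.6 * 10
VO2 = 483.4 mL/min


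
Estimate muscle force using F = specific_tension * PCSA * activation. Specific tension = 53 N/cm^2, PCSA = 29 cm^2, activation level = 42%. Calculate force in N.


F = sigma * PCSA * activation
F = 53 * 29 * 0.42
F = 645.5 N


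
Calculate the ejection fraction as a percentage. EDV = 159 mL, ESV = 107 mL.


SV = EDV - ESV = 159 - 107 = 52 mL
EF = SV/EDV * 100 = 52/159 * 100
EF = 32.7%


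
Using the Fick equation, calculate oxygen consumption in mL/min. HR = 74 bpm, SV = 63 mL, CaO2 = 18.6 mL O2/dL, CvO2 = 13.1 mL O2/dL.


CO = HR*SV = 74*63/1000 = 4.662 L/min
a-v O2 diff = 18.6 - 13.1 = 5.5 mL/dL
VO2 = CO * (CaO2-CvO2) * 10 dL/L
VO2 = 4.662 * 5.5 * 10
VO2 = 256.4 mL/min


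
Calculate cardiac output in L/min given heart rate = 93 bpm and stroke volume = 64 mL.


CO = HR * SV
CO = 93 * 64 / 1000
CO = 5.952 L/min


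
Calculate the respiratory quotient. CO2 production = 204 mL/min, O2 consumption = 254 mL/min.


RQ = VCO2 / VO2
RQ = 204 / 254
RQ = 0.8031


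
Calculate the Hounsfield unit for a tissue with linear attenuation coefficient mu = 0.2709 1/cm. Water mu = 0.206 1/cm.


HU = ((mu_tissue - mu_water) / mu_water) * 1000
HU = ((0.2709 - 0.206) / 0.206) * 1000
HU = 315


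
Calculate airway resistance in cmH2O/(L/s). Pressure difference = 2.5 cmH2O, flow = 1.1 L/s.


R = dP / flow
R = 2.5 / 1.1
R = 2.273 cmH2O/(L/s)


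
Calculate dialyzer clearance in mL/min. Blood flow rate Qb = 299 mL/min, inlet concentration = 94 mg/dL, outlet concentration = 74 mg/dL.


K = Qb * (Cb_in - Cb_out) / Cb_in
K = 299 * (94 - 74) / 94
K = 63.62 mL/min


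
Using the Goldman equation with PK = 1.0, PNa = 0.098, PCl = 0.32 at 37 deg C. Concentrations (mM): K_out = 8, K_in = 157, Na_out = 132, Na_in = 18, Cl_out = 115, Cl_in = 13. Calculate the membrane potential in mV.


Vm = (RT/F)*ln((PK*Ko + PNa*Nao + PCl*Cli)/(PK*Ki + PNa*Nai + PCl*Clo))
Numer = 25.096, Denom = 195.564
Vm = -54.87 mV


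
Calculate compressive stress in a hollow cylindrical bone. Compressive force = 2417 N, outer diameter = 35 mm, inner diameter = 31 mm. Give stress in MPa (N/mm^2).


A = pi*(r_o^2 - r_i^2)
r_o = 17.5 mm, r_i = 15.5 mm
A = 207.345 mm^2
sigma = F/A = 2417 / 207.345
sigma = 11.66 MPa


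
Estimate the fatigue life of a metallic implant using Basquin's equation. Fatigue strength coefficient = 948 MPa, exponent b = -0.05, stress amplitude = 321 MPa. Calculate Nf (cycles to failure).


sigma_a = sigma_f' * (2Nf)^b
2Nf = (sigma_a/sigma_f')^(1/b)
2Nf = (321/948)^(1/-0.05)
2Nf = 2.5472179e+09
Nf = 1.2736e+09


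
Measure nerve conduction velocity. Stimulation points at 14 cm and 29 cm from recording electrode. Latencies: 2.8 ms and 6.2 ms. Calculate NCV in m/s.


Distance = (29 - 14) / 100 = 0.15 m
dt = (6.2 - 2.8) / 1000 = 0.0034 s
NCV = dist / dt = 44.12 m/s


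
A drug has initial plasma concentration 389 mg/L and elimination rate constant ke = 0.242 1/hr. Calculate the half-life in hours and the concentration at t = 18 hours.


t_half = ln(2) / ke = 0.693147 / 0.242 = 2.864 hr
C(t) = C0 * exp(-ke*t) = 389 * exp(-0.242*18)
C(18) = 4.991 mg/L


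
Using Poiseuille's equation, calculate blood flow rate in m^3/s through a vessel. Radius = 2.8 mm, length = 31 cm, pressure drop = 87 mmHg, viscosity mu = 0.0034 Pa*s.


Q = pi*r^4*dP / (8*mu*L)
r = 0.0028 m, L = 0.31 m
dP = 87 mmHg = 11599.014 Pa
Q = 2.6563e-04 m^3/s


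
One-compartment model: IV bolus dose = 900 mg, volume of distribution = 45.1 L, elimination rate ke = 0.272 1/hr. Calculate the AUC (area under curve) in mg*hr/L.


C0 = Dose/Vd = 900/45.1 = 19.9557 mg/L
AUC = C0/ke = 19.9557/0.272
AUC = 73.37 mg*hr/L


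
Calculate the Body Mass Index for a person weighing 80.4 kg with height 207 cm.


BMI = weight / height^2
height = 207 cm = 2.07 m
BMI = 80.4 / 2.07^2
BMI = 18.76 kg/m^2


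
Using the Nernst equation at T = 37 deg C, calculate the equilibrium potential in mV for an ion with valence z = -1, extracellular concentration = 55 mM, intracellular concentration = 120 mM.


E = (RT/(zF)) * ln(C_out/C_in)
T = 37 + 273.15 = 310.15 K
E = (8.314 * 310.15 / (-1 * 96485)) * ln(55/120)
E = 20.85 mV


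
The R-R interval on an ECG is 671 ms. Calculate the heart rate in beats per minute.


HR = 60 / RR_interval(s)
RR = 671 ms = 0.671 s
HR = 60 / 0.671 = 89.42 bpm


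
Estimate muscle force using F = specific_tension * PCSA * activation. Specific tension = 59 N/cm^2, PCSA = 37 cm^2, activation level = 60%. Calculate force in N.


F = sigma * PCSA * activation
F = 59 * 37 * 0.6
F = 1310 N


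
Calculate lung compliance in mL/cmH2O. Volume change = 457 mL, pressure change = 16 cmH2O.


C = dV / dP
C = 457 / 16
C = 28.56 mL/cmH2O


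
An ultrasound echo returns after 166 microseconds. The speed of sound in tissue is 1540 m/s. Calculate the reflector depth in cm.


depth = c * t / 2
t = 166 us = 1.6600e-04 s
depth = 1540 * 1.6600e-04 / 2
depth = 0.12782 m = 12.782 cm


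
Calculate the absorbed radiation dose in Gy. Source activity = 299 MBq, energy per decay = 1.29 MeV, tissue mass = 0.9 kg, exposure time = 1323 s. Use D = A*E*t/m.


A = 299 MBq = 2.9900e+08 Bq
E = 1.29 MeV = 2.06658e-13 J
D = A*E*t/m = 2.9900e+08*2.06658e-13*1323/0.9
D = 0.09083 Gy


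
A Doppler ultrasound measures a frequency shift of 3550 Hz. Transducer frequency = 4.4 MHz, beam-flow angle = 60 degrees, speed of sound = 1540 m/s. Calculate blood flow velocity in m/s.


v = fd * c / (2 * f0 * cos(theta))
v = 3550 * 1540 / (2 * 4.4000e+06 * cos(60))
v = 1.242 m/s


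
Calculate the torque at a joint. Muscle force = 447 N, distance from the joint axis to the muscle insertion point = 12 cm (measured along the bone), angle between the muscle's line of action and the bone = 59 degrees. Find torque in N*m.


Torque = F * d * sin(theta)   (moment arm = d*sin(theta))
d = 12 cm = 0.12 m
Torque = 447 * 0.12 * sin(59)
Torque = 45.98 N*m


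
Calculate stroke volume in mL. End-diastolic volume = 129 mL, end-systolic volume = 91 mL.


SV = EDV - ESV
SV = 129 - 91
SV = 38 mL


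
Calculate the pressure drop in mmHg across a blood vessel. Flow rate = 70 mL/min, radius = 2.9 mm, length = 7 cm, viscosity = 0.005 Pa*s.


dP = 8*mu*L*Q / (pi*r^4)
Q = 70 mL/min = 1.16667e-06 m^3/s
dP = 14.7016 Pa = 14.7016 / 133.322 mmHg = 0.1103 mmHg


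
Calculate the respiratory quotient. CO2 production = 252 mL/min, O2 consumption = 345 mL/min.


RQ = VCO2 / VO2
RQ = 252 / 345
RQ = 0.7304


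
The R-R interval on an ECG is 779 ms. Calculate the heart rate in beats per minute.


HR = 60 / RR_interval(s)
RR = 779 ms = 0.779 s
HR = 60 / 0.779 = 77.02 bpm


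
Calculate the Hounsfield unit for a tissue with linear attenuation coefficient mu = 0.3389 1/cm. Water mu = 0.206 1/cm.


HU = ((mu_tissue - mu_water) / mu_water) * 1000
HU = ((0.3389 - 0.206) / 0.206) * 1000
HU = 645.1


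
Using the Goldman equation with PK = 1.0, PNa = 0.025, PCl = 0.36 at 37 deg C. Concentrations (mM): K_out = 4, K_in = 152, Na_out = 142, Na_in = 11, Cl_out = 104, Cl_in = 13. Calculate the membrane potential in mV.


Vm = (RT/F)*ln((PK*Ko + PNa*Nao + PCl*Cli)/(PK*Ki + PNa*Nai + PCl*Clo))
Numer = 12.23, Denom = 189.715
Vm = -73.27 mV


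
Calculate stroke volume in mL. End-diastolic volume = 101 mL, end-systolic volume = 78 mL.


SV = EDV - ESV
SV = 101 - 78
SV = 23 mL


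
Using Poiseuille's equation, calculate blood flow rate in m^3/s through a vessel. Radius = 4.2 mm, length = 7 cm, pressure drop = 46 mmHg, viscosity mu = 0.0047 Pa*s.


Q = pi*r^4*dP / (8*mu*L)
r = 0.0042 m, L = 0.07 m
dP = 46 mmHg = 6132.812 Pa
Q = 0.002278 m^3/s


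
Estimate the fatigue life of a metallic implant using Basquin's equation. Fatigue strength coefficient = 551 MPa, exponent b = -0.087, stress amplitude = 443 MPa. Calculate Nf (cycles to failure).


sigma_a = sigma_f' * (2Nf)^b
2Nf = (sigma_a/sigma_f')^(1/b)
2Nf = (443/551)^(1/-0.087)
2Nf = 12.275975
Nf = 6.138


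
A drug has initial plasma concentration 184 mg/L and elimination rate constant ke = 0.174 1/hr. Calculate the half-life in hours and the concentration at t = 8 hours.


t_half = ln(2) / ke = 0.693147 / 0.174 = 3.984 hr
C(t) = C0 * exp(-ke*t) = 184 * exp(-0.174*8)
C(8) = 45.74 mg/L
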